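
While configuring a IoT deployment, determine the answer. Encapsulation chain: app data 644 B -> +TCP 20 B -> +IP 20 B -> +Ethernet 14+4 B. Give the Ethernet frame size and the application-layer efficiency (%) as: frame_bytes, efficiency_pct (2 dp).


TCP segment = 644 + 20 = 664 B
IP packet = 664 + 20 = 684 B
Ethernet frame = 684 + 14 + 4 = 702 B
Efficiency = app / frame = 644 / 702 = 0.917379 = 91.7379% -> 91.74% (2 dp)

702, 91.74


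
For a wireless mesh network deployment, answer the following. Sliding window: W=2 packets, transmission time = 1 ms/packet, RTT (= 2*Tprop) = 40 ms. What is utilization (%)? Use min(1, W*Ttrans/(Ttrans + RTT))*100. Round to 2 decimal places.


Given: W = 2, Ttrans = 1 ms, RTT = 40 ms (= 2 * Tprop, Tprop = 20 ms)
Cycle time = Ttrans + RTT = 1 + 40 = 41 ms (first packet sent until its ACK returns)
W * Ttrans = 2 * 1 = 2 ms of sending per cycle
W * Ttrans / (Ttrans + RTT) = 2 / 41 = 0.048780
U = min(1, 0.048780) = 0.048780
U% = 4.88%

4.88


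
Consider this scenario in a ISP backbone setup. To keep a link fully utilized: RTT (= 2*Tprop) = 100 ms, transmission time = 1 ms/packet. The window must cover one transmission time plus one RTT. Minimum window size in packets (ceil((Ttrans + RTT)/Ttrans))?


Given: Ttrans = 1 ms, RTT = 100 ms (= 2 * Tprop, Tprop = 50 ms)
Time until first ACK returns = Ttrans + RTT = 1 + 100 = 101 ms
Need W * Ttrans >= Ttrans + RTT  ->  W >= (Ttrans + RTT) / Ttrans
(Ttrans + RTT) / Ttrans = 101 / 1 = 101
W_min = ceil(101) = 101

101


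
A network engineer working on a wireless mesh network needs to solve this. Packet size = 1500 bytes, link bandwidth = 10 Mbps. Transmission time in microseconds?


Given: packet = 1500 bytes, bandwidth = 10 Mbps
Packet in bits = 1500 * 8 = 12000 bits
Bandwidth = 10 * 10^6 = 10000000 bps
Time = 12000 / 10000000 seconds
Time in us = 12000 * 10^6 / 10000000 = 1200

1200


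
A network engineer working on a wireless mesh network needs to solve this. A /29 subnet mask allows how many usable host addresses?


Given: subnet mask /29
Host bits = 32 - 29 = 3
Total addresses = 2^3 = 8
Usable hosts = 8 - 2 (network + broadcast) = 6

6


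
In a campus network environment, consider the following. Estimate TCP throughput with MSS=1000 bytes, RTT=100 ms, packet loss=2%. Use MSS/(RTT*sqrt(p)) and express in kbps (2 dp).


Given: MSS = 1000 bytes, RTT = 100 ms, loss = 2%
RTT in seconds = 100 / 1000 = 0.1
Loss rate = 2% = 0.02
sqrt(loss) = sqrt(0.02) = 0.141421356237
Throughput (bytes/s) = 1000 / (0.1 * 0.141421356237) = 70710.6781
Throughput (kbps) = 70710.6781 * 8 / 1000 = 565.685425 -> 565.69 kbps (2 dp)

565.69


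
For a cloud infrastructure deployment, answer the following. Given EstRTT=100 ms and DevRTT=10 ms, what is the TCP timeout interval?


Given: EstRTT = 100 ms, DevRTT = 10 ms
Timeout = EstRTT + 4 * DevRTT
4 * DevRTT = 4 * 10 = 40
Timeout = 100 + 40 = 140 ms

140


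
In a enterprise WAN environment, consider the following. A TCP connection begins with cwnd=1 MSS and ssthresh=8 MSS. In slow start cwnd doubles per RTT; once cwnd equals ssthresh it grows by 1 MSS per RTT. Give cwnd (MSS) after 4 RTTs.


RTT 0: cwnd = 1 MSS (initial)
RTT 1: cwnd = 2 MSS (slow start, doubled)
RTT 2: cwnd = 4 MSS (slow start, doubled)
RTT 3: cwnd = 8 MSS (slow start, doubled)
RTT 4: cwnd = 9 MSS (congestion avoidance, +1)

9


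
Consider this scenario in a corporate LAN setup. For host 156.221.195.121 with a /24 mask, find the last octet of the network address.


Given: IP = 156.221.195.121, prefix = /24
Subnet mask = 255.255.255.0
Last octet of IP: 121
Last octet of mask: 0
Network last octet = 121 AND 0 = 0

0


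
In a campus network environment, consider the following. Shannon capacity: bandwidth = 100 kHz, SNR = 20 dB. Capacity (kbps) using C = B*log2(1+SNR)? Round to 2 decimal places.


Given: B = 100 kHz, SNR = 20 dB
SNR linear = 10^(20/10) = 100
1 + SNR = 101
log2(101) = 6.6582114828
C = 100 * 1000 * 6.6582114828 = 665821.1483 bps
C = 665.821148 kbps -> 665.82 kbps (2 dp)

665.82


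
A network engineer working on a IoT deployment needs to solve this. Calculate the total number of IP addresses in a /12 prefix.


Given: CIDR prefix /12
Host bits = 32 - 12 = 20
Total addresses = 2^20 = 1048576

1048576


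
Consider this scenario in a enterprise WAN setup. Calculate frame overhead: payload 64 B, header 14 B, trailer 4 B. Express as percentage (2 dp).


Given: payload = 64 B, header = 14 B, trailer = 4 B
Overhead bytes = header + trailer = 14 + 4 = 18
Total frame = payload + overhead = 64 + 18 = 82
Overhead % = 18 / 82 * 100 = 21.9512% -> 21.95% (2 dp)

21.95


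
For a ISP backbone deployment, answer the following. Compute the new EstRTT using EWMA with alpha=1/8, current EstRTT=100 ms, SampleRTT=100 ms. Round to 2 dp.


Given: EstRTT = 100 ms, SampleRTT = 100 ms, alpha = 1/8
New EstRTT = (1 - alpha) * EstRTT + alpha * SampleRTT
(7/8) * 100 = 87.5
(1/8) * 100 = 12.5
New EstRTT = 87.5 + 12.5 = 100 ms -> 100.00 ms (2 dp)

100.00


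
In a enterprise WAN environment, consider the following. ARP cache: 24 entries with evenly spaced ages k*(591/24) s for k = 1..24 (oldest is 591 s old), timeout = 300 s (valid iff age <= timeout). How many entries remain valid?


Ages are k * 591/24 s for k = 1..24 (spacing = 24.6250 s).
Entry k is valid iff k * 591/24 <= 300 iff k <= 24 * 300 / 591 = 12.1827
n_valid = floor(12.1827) = 12
(n_stale = 24 - 12 = 12)

12


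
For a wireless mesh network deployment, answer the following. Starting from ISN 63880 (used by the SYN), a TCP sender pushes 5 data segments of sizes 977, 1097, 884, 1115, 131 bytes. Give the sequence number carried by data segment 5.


The SYN occupies sequence number ISN = 63880, so the first data byte is ISN + 1 = 63881.
SEQ of data segment i = (ISN + 1) + sum of payload sizes of segments 1..i-1.
Segment 1: SEQ = 63881, payload = 977 bytes
Segment 2: SEQ = 64858, payload = 1097 bytes
Segment 3: SEQ = 65955, payload = 884 bytes
Segment 4: SEQ = 66839, payload = 1115 bytes
Segment 5: SEQ = 67954, payload = 131 bytes
SEQ of segment 5 = 63881 + 977 + 1097 + 884 + 1115 = 67954

67954


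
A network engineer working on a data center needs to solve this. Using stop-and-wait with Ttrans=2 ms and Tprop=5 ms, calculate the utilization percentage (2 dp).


Given: Ttrans = 2 ms, Tprop = 5 ms
RTT = 2 * Tprop = 2 * 5 = 10 ms
U = Ttrans / (Ttrans + RTT)
U = 2 / (2 + 10)
U = 2 / 12 = 0.166667
U% = 16.67%

16.67


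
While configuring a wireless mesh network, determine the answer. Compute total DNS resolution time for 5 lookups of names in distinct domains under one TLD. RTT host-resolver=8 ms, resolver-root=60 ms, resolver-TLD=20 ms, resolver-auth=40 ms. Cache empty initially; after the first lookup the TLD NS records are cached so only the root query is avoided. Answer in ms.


Lookup 1 (cold cache): local + root + TLD + auth = 8 + 60 + 20 + 40 = 128 ms
Lookups 2..5 (TLD NS cached -> skip root; new domain -> still ask TLD and auth): local + TLD + auth = 8 + 20 + 40 = 68 ms each
Remaining 4 lookups: 4 * 68 = 272 ms
Total = 128 + 272 = 400 ms

400


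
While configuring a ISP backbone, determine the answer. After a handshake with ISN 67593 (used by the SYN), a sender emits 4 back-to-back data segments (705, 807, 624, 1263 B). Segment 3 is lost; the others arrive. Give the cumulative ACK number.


SYN uses sequence number 67593; first data byte = ISN + 1 = 67594.
Segment 1: SEQ = 67594, len = 705 B, covers [67594, 68298]
Segment 2: SEQ = 68299, len = 807 B, covers [68299, 69105]
Segment 3: SEQ = 69106, len = 624 B, covers [69106, 69729] [LOST]
Segment 4: SEQ = 69730, len = 1263 B, covers [69730, 70992]
In-order data received: bytes [67594, 69105] (segments 1..2).
Segment 3 missing -> gap begins at byte 69106; later segments buffered out of order.
Cumulative ACK = next expected in-order byte = 67594 + 705 + 807 = 69106

69106


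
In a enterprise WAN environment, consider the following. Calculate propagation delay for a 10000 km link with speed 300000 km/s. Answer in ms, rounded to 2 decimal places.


Given: distance = 10000 km, speed = 300000 km/s
Delay = distance / speed = 10000 / 300000 seconds
Delay in ms = 10000 * 1000 / 300000
Delay = 33.3333 ms
Rounded to 2 dp = 33.33 ms

33.33


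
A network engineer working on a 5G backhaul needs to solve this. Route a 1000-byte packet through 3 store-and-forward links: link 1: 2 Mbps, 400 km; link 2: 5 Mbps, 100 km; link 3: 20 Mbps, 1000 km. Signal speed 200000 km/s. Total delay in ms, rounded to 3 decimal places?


Packet = 1000 bytes = 8000 bits. Store-and-forward: sum (t_trans + t_prop) per link.
Link 1: t_trans = 8000/(2*10^6) s = 4.0000 ms; t_prop = 400/200000 s = 2.0000 ms; subtotal = 6.0000 ms
Link 2: t_trans = 8000/(5*10^6) s = 1.6000 ms; t_prop = 100/200000 s = 0.5000 ms; subtotal = 2.1000 ms
Link 3: t_trans = 8000/(20*10^6) s = 0.4000 ms; t_prop = 1000/200000 s = 5.0000 ms; subtotal = 5.4000 ms
End-to-end = 6.0000 + 2.1000 + 5.4000 = 13.5000 ms -> 13.500 ms (3 dp)

13.500


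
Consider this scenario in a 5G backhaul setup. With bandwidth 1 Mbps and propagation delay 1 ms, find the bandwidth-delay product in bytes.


Given: bandwidth = 1 Mbps, delay = 1 ms
BDP in bits = 1 * 10^6 * 1 / 1000
BDP in bits = 1000
BDP in bytes = 1000 / 8 = 125

125


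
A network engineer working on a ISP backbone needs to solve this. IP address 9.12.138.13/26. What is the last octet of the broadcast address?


Given: IP = 9.12.138.13, prefix = /26
Host bits = 32 - 26 = 6
Network last octet = 13 AND mask = 0
Host part size = 2^6 - 1 = 63
Broadcast last octet = 0 OR 63 = 63

63


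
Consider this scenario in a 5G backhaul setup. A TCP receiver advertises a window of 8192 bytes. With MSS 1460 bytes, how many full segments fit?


Given: RWND = 8192 bytes, MSS = 1460 bytes
Full segments = floor(RWND / MSS)
Full segments = floor(8192 / 1460)
Full segments = floor(5.611) = 5

5


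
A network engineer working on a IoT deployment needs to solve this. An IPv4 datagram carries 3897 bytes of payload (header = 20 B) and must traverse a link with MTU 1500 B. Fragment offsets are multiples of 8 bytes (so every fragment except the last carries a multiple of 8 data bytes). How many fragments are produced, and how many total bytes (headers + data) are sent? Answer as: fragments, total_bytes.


Max data per non-final fragment = floor((MTU - header)/8)*8 = floor((1500 - 20)/8)*8 = floor(1480/8)*8 = 1480 B
Final fragment needs no 8-byte alignment: it can carry up to MTU - header = 1480 B
Non-final fragments needed = ceil((payload - 1480) / 1480) = ceil(2417/1480) = ceil(1.6331) = 2
Number of fragments = 2 + 1 = 3
Fragment sizes (data): 2 * 1480 B + 937 B (last, 937 <= 1480 OK)
Total bytes sent = payload + n_frags * header = 3897 + 3*20 = 3897 + 60 = 3957 B

3, 3957


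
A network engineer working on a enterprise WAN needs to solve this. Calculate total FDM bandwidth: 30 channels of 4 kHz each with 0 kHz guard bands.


Given: 30 channels, 4 kHz each, guard = 0 kHz
Channel bandwidth = 30 * 4 = 120 kHz
Guard bands = 29 gaps * 0 kHz = 0 kHz
Total = 120 + 0 = 120 kHz

120


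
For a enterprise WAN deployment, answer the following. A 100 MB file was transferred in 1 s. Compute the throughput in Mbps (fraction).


Given: file = 100 MB, time = 1 s
File in Mb = 100 * 8 = 800 Mb
Throughput = 800 / 1 Mbps
Throughput = 800 Mbps

800


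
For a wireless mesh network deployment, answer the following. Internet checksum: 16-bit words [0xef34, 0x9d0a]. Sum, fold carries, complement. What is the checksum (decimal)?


Given words: [0xef34, 0x9d0a]
Step 1: Sum all words
Raw sum = 61236 + 40202 = 101438
Step 2: Fold carry: (35902 + 1) = 35903
One's complement = ~35903 & 0xFFFF = 29632

29632


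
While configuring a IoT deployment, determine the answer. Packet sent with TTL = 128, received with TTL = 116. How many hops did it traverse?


Given: initial TTL = 128, received TTL = 116
Hops = initial TTL - received TTL
Hops = 128 - 116 = 12

12


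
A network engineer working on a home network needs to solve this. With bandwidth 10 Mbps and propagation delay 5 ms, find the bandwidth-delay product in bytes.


Given: bandwidth = 10 Mbps, delay = 5 ms
BDP in bits = 10 * 10^6 * 5 / 1000
BDP in bits = 50000
BDP in bytes = 50000 / 8 = 6250

6250


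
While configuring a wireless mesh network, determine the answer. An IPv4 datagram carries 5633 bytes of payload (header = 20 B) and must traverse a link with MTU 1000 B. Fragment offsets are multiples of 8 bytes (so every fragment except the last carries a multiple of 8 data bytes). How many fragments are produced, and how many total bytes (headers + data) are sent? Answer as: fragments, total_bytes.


Max data per non-final fragment = floor((MTU - header)/8)*8 = floor((1000 - 20)/8)*8 = floor(980/8)*8 = 976 B
Final fragment needs no 8-byte alignment: it can carry up to MTU - header = 980 B
Non-final fragments needed = ceil((payload - 980) / 976) = ceil(4653/976) = ceil(4.7674) = 5
Number of fragments = 5 + 1 = 6
Fragment sizes (data): 5 * 976 B + 753 B (last, 753 <= 980 OK)
Total bytes sent = payload + n_frags * header = 5633 + 6*20 = 5633 + 120 = 5753 B

6, 5753


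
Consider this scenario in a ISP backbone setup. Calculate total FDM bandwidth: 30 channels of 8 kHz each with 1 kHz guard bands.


Given: 30 channels, 8 kHz each, guard = 1 kHz
Channel bandwidth = 30 * 8 = 240 kHz
Guard bands = 29 gaps * 1 kHz = 29 kHz
Total = 240 + 29 = 269 kHz

269


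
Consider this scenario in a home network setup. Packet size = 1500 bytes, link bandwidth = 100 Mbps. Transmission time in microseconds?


Given: packet = 1500 bytes, bandwidth = 100 Mbps
Packet in bits = 1500 * 8 = 12000 bits
Bandwidth = 100 * 10^6 = 100000000 bps
Time = 12000 / 100000000 seconds
Time in us = 12000 * 10^6 / 100000000 = 120

120


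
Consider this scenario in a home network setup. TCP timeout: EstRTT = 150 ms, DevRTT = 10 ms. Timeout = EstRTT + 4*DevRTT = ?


Given: EstRTT = 150 ms, DevRTT = 10 ms
Timeout = EstRTT + 4 * DevRTT
4 * DevRTT = 4 * 10 = 40
Timeout = 150 + 40 = 190 ms

190


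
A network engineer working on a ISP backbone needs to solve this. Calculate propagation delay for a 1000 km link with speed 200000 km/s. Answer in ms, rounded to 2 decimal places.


Given: distance = 1000 km, speed = 200000 km/s
Delay = distance / speed = 1000 / 200000 seconds
Delay in ms = 1000 * 1000 / 200000
Delay = 5.0000 ms
Rounded to 2 dp = 5.00 ms

5.00


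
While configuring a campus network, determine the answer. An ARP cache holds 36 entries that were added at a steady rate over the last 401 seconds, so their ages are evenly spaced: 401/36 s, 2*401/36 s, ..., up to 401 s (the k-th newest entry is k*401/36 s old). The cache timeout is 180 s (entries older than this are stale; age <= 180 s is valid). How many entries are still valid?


Ages are k * 401/36 s for k = 1..36 (spacing = 11.1389 s).
Entry k is valid iff k * 401/36 <= 180 iff k <= 36 * 180 / 401 = 16.1596
n_valid = floor(16.1596) = 16
(n_stale = 36 - 16 = 20)

16


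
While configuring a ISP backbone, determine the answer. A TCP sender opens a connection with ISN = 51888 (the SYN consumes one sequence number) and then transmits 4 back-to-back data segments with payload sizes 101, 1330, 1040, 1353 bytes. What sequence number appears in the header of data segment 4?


The SYN occupies sequence number ISN = 51888, so the first data byte is ISN + 1 = 51889.
SEQ of data segment i = (ISN + 1) + sum of payload sizes of segments 1..i-1.
Segment 1: SEQ = 51889, payload = 101 bytes
Segment 2: SEQ = 51990, payload = 1330 bytes
Segment 3: SEQ = 53320, payload = 1040 bytes
Segment 4: SEQ = 54360, payload = 1353 bytes
SEQ of segment 4 = 51889 + 101 + 1330 + 1040 = 54360

54360


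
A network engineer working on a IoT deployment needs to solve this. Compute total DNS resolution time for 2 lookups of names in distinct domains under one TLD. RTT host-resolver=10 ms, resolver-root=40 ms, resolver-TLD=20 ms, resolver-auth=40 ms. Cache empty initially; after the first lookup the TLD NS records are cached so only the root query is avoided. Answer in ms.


Lookup 1 (cold cache): local + root + TLD + auth = 10 + 40 + 20 + 40 = 110 ms
Lookups 2..2 (TLD NS cached -> skip root; new domain -> still ask TLD and auth): local + TLD + auth = 10 + 20 + 40 = 70 ms each
Remaining 1 lookups: 1 * 70 = 70 ms
Total = 110 + 70 = 180 ms

180


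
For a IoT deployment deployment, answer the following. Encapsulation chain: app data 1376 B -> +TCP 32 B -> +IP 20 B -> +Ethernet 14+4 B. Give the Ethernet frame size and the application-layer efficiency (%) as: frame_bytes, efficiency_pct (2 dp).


TCP segment = 1376 + 32 = 1408 B
IP packet = 1408 + 20 = 1428 B
Ethernet frame = 1428 + 14 + 4 = 1446 B
Efficiency = app / frame = 1376 / 1446 = 0.951591 = 95.1591% -> 95.16% (2 dp)

1446, 95.16


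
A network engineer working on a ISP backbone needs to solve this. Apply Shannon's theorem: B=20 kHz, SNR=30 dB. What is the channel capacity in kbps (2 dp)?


Given: B = 20 kHz, SNR = 30 dB
SNR linear = 10^(30/10) = 1000
1 + SNR = 1001
log2(1001) = 9.9672262588
C = 20 * 1000 * 9.9672262588 = 199344.5252 bps
C = 199.344525 kbps -> 199.34 kbps (2 dp)

199.34


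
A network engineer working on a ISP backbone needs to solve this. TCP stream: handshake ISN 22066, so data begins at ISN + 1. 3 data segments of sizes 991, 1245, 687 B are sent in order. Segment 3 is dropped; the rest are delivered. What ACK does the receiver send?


SYN uses sequence number 22066; first data byte = ISN + 1 = 22067.
Segment 1: SEQ = 22067, len = 991 B, covers [22067, 23057]
Segment 2: SEQ = 23058, len = 1245 B, covers [23058, 24302]
Segment 3: SEQ = 24303, len = 687 B, covers [24303, 24989] [LOST]
In-order data received: bytes [22067, 24302] (segments 1..2).
Segment 3 missing -> gap begins at byte 24303.
Cumulative ACK = next expected in-order byte = 22067 + 991 + 1245 = 24303

24303


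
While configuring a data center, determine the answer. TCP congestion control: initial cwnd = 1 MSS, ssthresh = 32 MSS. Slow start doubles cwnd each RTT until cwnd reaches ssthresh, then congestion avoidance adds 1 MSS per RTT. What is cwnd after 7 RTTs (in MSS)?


RTT 0: cwnd = 1 MSS (initial)
RTT 1: cwnd = 2 MSS (slow start, doubled)
RTT 2: cwnd = 4 MSS (slow start, doubled)
RTT 3: cwnd = 8 MSS (slow start, doubled)
RTT 4: cwnd = 16 MSS (slow start, doubled)
RTT 5: cwnd = 32 MSS (slow start, doubled)
RTT 6: cwnd = 33 MSS (congestion avoidance, +1)
RTT 7: cwnd = 34 MSS (congestion avoidance, +1)

34


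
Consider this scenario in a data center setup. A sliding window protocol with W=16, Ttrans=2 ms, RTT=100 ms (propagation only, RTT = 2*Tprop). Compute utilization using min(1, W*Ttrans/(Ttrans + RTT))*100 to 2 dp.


Given: W = 16, Ttrans = 2 ms, RTT = 100 ms (= 2 * Tprop, Tprop = 50 ms)
Cycle time = Ttrans + RTT = 2 + 100 = 102 ms (first packet sent until its ACK returns)
W * Ttrans = 16 * 2 = 32 ms of sending per cycle
W * Ttrans / (Ttrans + RTT) = 32 / 102 = 0.313725
U = min(1, 0.313725) = 0.313725
U% = 31.37%

31.37


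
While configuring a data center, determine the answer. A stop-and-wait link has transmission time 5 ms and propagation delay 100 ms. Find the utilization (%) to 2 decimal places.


Given: Ttrans = 5 ms, Tprop = 100 ms
RTT = 2 * Tprop = 2 * 100 = 200 ms
U = Ttrans / (Ttrans + RTT)
U = 5 / (5 + 200)
U = 5 / 205 = 0.02439
U% = 2.44%

2.44


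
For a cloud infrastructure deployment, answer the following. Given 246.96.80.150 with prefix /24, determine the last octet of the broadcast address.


Given: IP = 246.96.80.150, prefix = /24
Host bits = 32 - 24 = 8
Network last octet = 150 AND mask = 0
Host part size = 2^8 - 1 = 255
Broadcast last octet = 0 OR 255 = 255

255


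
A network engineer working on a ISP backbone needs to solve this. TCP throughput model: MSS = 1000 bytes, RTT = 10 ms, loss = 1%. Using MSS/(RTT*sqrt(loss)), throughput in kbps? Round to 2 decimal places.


Given: MSS = 1000 bytes, RTT = 10 ms, loss = 1%
RTT in seconds = 10 / 1000 = 0.01
Loss rate = 1% = 0.01
sqrt(loss) = sqrt(0.01) = 0.1
Throughput (bytes/s) = 1000 / (0.01 * 0.1) = 1000000.0000
Throughput (kbps) = 1000000.0000 * 8 / 1000 = 8000.000000 -> 8000.00 kbps (2 dp)

8000.00


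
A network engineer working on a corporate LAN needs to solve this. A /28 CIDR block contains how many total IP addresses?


Given: CIDR prefix /28
Host bits = 32 - 28 = 4
Total addresses = 2^4 = 16

16


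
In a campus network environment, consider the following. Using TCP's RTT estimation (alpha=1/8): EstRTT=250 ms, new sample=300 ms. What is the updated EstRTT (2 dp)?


Given: EstRTT = 250 ms, SampleRTT = 300 ms, alpha = 1/8
New EstRTT = (1 - alpha) * EstRTT + alpha * SampleRTT
(7/8) * 250 = 218.75
(1/8) * 300 = 37.5
New EstRTT = 218.75 + 37.5 = 256.25 ms -> 256.25 ms (2 dp)

256.25


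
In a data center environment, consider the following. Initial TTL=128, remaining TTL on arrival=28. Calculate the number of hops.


Given: initial TTL = 128, received TTL = 28
Hops = initial TTL - received TTL
Hops = 128 - 28 = 100

100


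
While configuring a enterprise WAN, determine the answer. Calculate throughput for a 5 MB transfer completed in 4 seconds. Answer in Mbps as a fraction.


Given: file = 5 MB, time = 4 s
File in Mb = 5 * 8 = 40 Mb
Throughput = 40 / 4 Mbps
Throughput = 10 Mbps

10


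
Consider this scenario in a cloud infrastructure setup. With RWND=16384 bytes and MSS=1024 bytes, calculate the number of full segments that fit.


Given: RWND = 16384 bytes, MSS = 1024 bytes
Full segments = floor(RWND / MSS)
Full segments = floor(16384 / 1024)
Full segments = floor(16.0) = 16

16


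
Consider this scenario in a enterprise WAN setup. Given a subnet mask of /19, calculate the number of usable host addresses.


Given: subnet mask /19
Host bits = 32 - 19 = 13
Total addresses = 2^13 = 8192
Usable hosts = 8192 - 2 (network + broadcast) = 8190

8190


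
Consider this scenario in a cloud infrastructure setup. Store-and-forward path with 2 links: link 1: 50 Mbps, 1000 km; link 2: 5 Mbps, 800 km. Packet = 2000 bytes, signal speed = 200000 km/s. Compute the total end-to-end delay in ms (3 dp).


Packet = 2000 bytes = 16000 bits. Store-and-forward: sum (t_trans + t_prop) per link.
Link 1: t_trans = 16000/(50*10^6) s = 0.3200 ms; t_prop = 1000/200000 s = 5.0000 ms; subtotal = 5.3200 ms
Link 2: t_trans = 16000/(5*10^6) s = 3.2000 ms; t_prop = 800/200000 s = 4.0000 ms; subtotal = 7.2000 ms
End-to-end = 5.3200 + 7.2000 = 12.5200 ms -> 12.520 ms (3 dp)

12.520


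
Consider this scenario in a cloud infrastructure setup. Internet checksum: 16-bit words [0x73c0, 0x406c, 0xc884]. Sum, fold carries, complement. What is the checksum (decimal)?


Given words: [0x73c0, 0x406c, 0xc884]
Step 1: Sum all words
Raw sum = 29632 + 16492 + 51332 = 97456
Step 2: Fold carry: (31920 + 1) = 31921
One's complement = ~31921 & 0xFFFF = 33614

33614


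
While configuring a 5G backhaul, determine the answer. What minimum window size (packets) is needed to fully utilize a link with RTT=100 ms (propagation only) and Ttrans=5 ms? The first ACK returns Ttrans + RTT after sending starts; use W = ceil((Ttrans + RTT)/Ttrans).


Given: Ttrans = 5 ms, RTT = 100 ms (= 2 * Tprop, Tprop = 50 ms)
Time until first ACK returns = Ttrans + RTT = 5 + 100 = 105 ms
Need W * Ttrans >= Ttrans + RTT  ->  W >= (Ttrans + RTT) / Ttrans
(Ttrans + RTT) / Ttrans = 105 / 5 = 21
W_min = ceil(21) = 21

21


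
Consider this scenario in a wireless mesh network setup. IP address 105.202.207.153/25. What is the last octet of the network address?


Given: IP = 105.202.207.153, prefix = /25
Subnet mask = 255.255.255.128
Last octet of IP: 153
Last octet of mask: 128
Network last octet = 153 AND 128 = 128

128


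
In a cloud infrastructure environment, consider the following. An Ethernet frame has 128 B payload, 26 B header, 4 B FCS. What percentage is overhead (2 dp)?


Given: payload = 128 B, header = 26 B, trailer = 4 B
Overhead bytes = header + trailer = 26 + 4 = 30
Total frame = payload + overhead = 128 + 30 = 158
Overhead % = 30 / 158 * 100 = 18.9873% -> 18.99% (2 dp)

18.99


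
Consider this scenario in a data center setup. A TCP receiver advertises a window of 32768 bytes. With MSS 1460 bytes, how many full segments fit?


Given: RWND = 32768 bytes, MSS = 1460 bytes
Full segments = floor(RWND / MSS)
Full segments = floor(32768 / 1460)
Full segments = floor(22.4438) = 22

22


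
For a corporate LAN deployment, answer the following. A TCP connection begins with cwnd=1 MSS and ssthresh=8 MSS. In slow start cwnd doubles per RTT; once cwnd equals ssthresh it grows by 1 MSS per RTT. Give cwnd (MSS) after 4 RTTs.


RTT 0: cwnd = 1 MSS (initial)
RTT 1: cwnd = 2 MSS (slow start, doubled)
RTT 2: cwnd = 4 MSS (slow start, doubled)
RTT 3: cwnd = 8 MSS (slow start, doubled)
RTT 4: cwnd = 9 MSS (congestion avoidance, +1)

9


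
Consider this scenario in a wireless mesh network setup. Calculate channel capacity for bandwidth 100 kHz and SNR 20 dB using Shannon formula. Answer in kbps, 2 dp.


Given: B = 100 kHz, SNR = 20 dB
SNR linear = 10^(20/10) = 100
1 + SNR = 101
log2(101) = 6.6582114828
C = 100 * 1000 * 6.6582114828 = 665821.1483 bps
C = 665.821148 kbps -> 665.82 kbps (2 dp)

665.82


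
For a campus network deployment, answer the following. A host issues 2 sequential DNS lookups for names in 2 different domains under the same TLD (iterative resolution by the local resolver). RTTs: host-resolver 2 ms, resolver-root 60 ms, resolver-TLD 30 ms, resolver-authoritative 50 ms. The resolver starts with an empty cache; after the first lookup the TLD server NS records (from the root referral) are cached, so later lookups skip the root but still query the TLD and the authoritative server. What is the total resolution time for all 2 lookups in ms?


Lookup 1 (cold cache): local + root + TLD + auth = 2 + 60 + 30 + 50 = 142 ms
Lookups 2..2 (TLD NS cached -> skip root; new domain -> still ask TLD and auth): local + TLD + auth = 2 + 30 + 50 = 82 ms each
Remaining 1 lookups: 1 * 82 = 82 ms
Total = 142 + 82 = 224 ms

224


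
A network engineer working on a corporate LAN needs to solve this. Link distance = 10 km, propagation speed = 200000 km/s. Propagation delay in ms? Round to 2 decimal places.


Given: distance = 10 km, speed = 200000 km/s
Delay = distance / speed = 10 / 200000 seconds
Delay in ms = 10 * 1000 / 200000
Delay = 0.0500 ms
Rounded to 2 dp = 0.05 ms

0.05


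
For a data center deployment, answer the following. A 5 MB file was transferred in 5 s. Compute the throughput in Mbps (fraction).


Given: file = 5 MB, time = 5 s
File in Mb = 5 * 8 = 40 Mb
Throughput = 40 / 5 Mbps
Throughput = 8 Mbps

8


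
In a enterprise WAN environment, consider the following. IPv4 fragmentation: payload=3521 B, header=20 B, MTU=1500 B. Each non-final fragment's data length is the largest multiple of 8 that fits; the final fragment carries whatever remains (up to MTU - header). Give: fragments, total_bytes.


Max data per non-final fragment = floor((MTU - header)/8)*8 = floor((1500 - 20)/8)*8 = floor(1480/8)*8 = 1480 B
Final fragment needs no 8-byte alignment: it can carry up to MTU - header = 1480 B
Non-final fragments needed = ceil((payload - 1480) / 1480) = ceil(2041/1480) = ceil(1.3791) = 2
Number of fragments = 2 + 1 = 3
Fragment sizes (data): 2 * 1480 B + 561 B (last, 561 <= 1480 OK)
Total bytes sent = payload + n_frags * header = 3521 + 3*20 = 3521 + 60 = 3581 B

3, 3581


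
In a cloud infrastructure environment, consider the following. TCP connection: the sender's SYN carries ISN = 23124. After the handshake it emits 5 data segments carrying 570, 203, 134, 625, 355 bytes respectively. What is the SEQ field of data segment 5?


The SYN occupies sequence number ISN = 23124, so the first data byte is ISN + 1 = 23125.
SEQ of data segment i = (ISN + 1) + sum of payload sizes of segments 1..i-1.
Segment 1: SEQ = 23125, payload = 570 bytes
Segment 2: SEQ = 23695, payload = 203 bytes
Segment 3: SEQ = 23898, payload = 134 bytes
Segment 4: SEQ = 24032, payload = 625 bytes
Segment 5: SEQ = 24657, payload = 355 bytes
SEQ of segment 5 = 23125 + 570 + 203 + 134 + 625 = 24657

24657


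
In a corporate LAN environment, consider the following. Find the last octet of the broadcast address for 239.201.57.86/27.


Given: IP = 239.201.57.86, prefix = /27
Host bits = 32 - 27 = 5
Network last octet = 86 AND mask = 64
Host part size = 2^5 - 1 = 31
Broadcast last octet = 64 OR 31 = 95

95


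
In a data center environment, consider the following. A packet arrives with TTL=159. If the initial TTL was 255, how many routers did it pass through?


Given: initial TTL = 255, received TTL = 159
Hops = initial TTL - received TTL
Hops = 255 - 159 = 96

96


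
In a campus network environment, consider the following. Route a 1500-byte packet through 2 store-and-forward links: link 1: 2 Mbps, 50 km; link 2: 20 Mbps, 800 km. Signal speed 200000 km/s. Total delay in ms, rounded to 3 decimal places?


Packet = 1500 bytes = 12000 bits. Store-and-forward: sum (t_trans + t_prop) per link.
Link 1: t_trans = 12000/(2*10^6) s = 6.0000 ms; t_prop = 50/200000 s = 0.2500 ms; subtotal = 6.2500 ms
Link 2: t_trans = 12000/(20*10^6) s = 0.6000 ms; t_prop = 800/200000 s = 4.0000 ms; subtotal = 4.6000 ms
End-to-end = 6.2500 + 4.6000 = 10.8500 ms -> 10.850 ms (3 dp)

10.850


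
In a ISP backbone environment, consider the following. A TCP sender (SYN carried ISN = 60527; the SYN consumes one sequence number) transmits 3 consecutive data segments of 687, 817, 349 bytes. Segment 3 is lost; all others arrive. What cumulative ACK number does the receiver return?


SYN uses sequence number 60527; first data byte = ISN + 1 = 60528.
Segment 1: SEQ = 60528, len = 687 B, covers [60528, 61214]
Segment 2: SEQ = 61215, len = 817 B, covers [61215, 62031]
Segment 3: SEQ = 62032, len = 349 B, covers [62032, 62380] [LOST]
In-order data received: bytes [60528, 62031] (segments 1..2).
Segment 3 missing -> gap begins at byte 62032.
Cumulative ACK = next expected in-order byte = 60528 + 687 + 817 = 62032

62032


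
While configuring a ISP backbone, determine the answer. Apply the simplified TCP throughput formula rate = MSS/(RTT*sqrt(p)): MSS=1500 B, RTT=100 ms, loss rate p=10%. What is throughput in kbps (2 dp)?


Given: MSS = 1500 bytes, RTT = 100 ms, loss = 10%
RTT in seconds = 100 / 1000 = 0.1
Loss rate = 10% = 0.1
sqrt(loss) = sqrt(0.1) = 0.316227766017
Throughput (bytes/s) = 1500 / (0.1 * 0.316227766017) = 47434.1649
Throughput (kbps) = 47434.1649 * 8 / 1000 = 379.473319 -> 379.47 kbps (2 dp)

379.47


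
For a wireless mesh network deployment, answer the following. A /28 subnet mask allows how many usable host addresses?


Given: subnet mask /28
Host bits = 32 - 28 = 4
Total addresses = 2^4 = 16
Usable hosts = 16 - 2 (network + broadcast) = 14

14


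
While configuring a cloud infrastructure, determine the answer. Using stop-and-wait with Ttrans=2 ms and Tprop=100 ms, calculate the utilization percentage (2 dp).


Given: Ttrans = 2 ms, Tprop = 100 ms
RTT = 2 * Tprop = 2 * 100 = 200 ms
U = Ttrans / (Ttrans + RTT)
U = 2 / (2 + 200)
U = 2 / 202 = 0.009901
U% = 0.99%

0.99


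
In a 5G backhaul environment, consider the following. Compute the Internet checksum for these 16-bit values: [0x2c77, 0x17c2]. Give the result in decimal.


Given words: [0x2c77, 0x17c2]
Step 1: Sum all words
Raw sum = 11383 + 6082 = 17465
One's complement = ~17465 & 0xFFFF = 48070

48070


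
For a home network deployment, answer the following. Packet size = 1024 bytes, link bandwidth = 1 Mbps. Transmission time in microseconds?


Given: packet = 1024 bytes, bandwidth = 1 Mbps
Packet in bits = 1024 * 8 = 8192 bits
Bandwidth = 1 * 10^6 = 1000000 bps
Time = 8192 / 1000000 seconds
Time in us = 8192 * 10^6 / 1000000 = 8192

8192


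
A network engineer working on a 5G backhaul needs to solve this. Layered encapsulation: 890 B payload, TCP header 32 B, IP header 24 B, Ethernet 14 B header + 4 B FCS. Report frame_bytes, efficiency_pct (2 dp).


TCP segment = 890 + 32 = 922 B
IP packet = 922 + 24 = 946 B
Ethernet frame = 946 + 14 + 4 = 964 B
Efficiency = app / frame = 890 / 964 = 0.923237 = 92.3237% -> 92.32% (2 dp)

964, 92.32


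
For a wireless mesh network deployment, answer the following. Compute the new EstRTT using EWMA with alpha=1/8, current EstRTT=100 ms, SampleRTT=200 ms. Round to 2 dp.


Given: EstRTT = 100 ms, SampleRTT = 200 ms, alpha = 1/8
New EstRTT = (1 - alpha) * EstRTT + alpha * SampleRTT
(7/8) * 100 = 87.5
(1/8) * 200 = 25
New EstRTT = 87.5 + 25 = 112.5 ms -> 112.50 ms (2 dp)

112.50


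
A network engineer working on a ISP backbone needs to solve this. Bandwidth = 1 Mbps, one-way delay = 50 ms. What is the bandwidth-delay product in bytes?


Given: bandwidth = 1 Mbps, delay = 50 ms
BDP in bits = 1 * 10^6 * 50 / 1000
BDP in bits = 50000
BDP in bytes = 50000 / 8 = 6250

6250


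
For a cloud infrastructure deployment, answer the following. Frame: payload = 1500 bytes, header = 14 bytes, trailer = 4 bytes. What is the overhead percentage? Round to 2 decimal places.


Given: payload = 1500 B, header = 14 B, trailer = 4 B
Overhead bytes = header + trailer = 14 + 4 = 18
Total frame = payload + overhead = 1500 + 18 = 1518
Overhead % = 18 / 1518 * 100 = 1.1858% -> 1.19% (2 dp)

1.19


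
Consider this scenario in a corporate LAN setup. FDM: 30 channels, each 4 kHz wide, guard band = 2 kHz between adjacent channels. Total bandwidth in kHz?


Given: 30 channels, 4 kHz each, guard = 2 kHz
Channel bandwidth = 30 * 4 = 120 kHz
Guard bands = 29 gaps * 2 kHz = 58 kHz
Total = 120 + 58 = 178 kHz

178


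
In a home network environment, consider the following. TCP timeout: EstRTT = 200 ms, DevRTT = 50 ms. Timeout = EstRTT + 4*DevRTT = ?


Given: EstRTT = 200 ms, DevRTT = 50 ms
Timeout = EstRTT + 4 * DevRTT
4 * DevRTT = 4 * 50 = 200
Timeout = 200 + 200 = 400 ms

400


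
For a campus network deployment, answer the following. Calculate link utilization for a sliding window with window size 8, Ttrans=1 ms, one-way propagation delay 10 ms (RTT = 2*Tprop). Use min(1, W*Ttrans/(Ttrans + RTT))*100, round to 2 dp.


Given: W = 8, Ttrans = 1 ms, RTT = 20 ms (= 2 * Tprop, Tprop = 10 ms)
Cycle time = Ttrans + RTT = 1 + 20 = 21 ms (first packet sent until its ACK returns)
W * Ttrans = 8 * 1 = 8 ms of sending per cycle
W * Ttrans / (Ttrans + RTT) = 8 / 21 = 0.380952
U = min(1, 0.380952) = 0.380952
U% = 38.10%

38.10


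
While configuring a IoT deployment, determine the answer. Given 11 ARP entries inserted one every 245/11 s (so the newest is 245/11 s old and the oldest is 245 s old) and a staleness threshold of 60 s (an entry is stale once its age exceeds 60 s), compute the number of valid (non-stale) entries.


Ages are k * 245/11 s for k = 1..11 (spacing = 22.2727 s).
Entry k is valid iff k * 245/11 <= 60 iff k <= 11 * 60 / 245 = 2.6939
n_valid = floor(2.6939) = 2
(n_stale = 11 - 2 = 9)

2


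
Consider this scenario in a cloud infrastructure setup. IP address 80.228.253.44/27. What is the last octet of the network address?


Given: IP = 80.228.253.44, prefix = /27
Subnet mask = 255.255.255.224
Last octet of IP: 44
Last octet of mask: 224
Network last octet = 44 AND 224 = 32

32


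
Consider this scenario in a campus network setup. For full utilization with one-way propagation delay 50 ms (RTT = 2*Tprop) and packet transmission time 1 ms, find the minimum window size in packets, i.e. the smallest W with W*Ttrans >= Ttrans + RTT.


Given: Ttrans = 1 ms, RTT = 100 ms (= 2 * Tprop, Tprop = 50 ms)
Time until first ACK returns = Ttrans + RTT = 1 + 100 = 101 ms
Need W * Ttrans >= Ttrans + RTT  ->  W >= (Ttrans + RTT) / Ttrans
(Ttrans + RTT) / Ttrans = 101 / 1 = 101
W_min = ceil(101) = 101

101


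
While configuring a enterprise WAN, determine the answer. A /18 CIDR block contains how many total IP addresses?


Given: CIDR prefix /18
Host bits = 32 - 18 = 14
Total addresses = 2^14 = 16384

16384


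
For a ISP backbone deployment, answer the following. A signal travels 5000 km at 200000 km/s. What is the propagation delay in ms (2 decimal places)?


Given: distance = 5000 km, speed = 200000 km/s
Delay = distance / speed = 5000 / 200000 seconds
Delay in ms = 5000 * 1000 / 200000
Delay = 25.0000 ms
Rounded to 2 dp = 25.00 ms

25.00


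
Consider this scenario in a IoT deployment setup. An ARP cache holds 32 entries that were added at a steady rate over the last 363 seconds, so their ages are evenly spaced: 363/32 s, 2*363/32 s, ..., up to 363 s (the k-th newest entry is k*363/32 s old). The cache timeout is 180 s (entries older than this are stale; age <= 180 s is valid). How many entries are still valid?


Ages are k * 363/32 s for k = 1..32 (spacing = 11.3438 s).
Entry k is valid iff k * 363/32 <= 180 iff k <= 32 * 180 / 363 = 15.8678
n_valid = floor(15.8678) = 15
(n_stale = 32 - 15 = 17)

15


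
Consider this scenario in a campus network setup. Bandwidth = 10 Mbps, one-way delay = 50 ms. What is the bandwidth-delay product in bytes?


Given: bandwidth = 10 Mbps, delay = 50 ms
BDP in bits = 10 * 10^6 * 50 / 1000
BDP in bits = 500000
BDP in bytes = 500000 / 8 = 62500

62500


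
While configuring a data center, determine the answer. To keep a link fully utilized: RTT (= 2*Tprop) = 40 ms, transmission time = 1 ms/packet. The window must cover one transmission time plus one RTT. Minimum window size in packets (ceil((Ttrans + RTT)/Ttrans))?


Given: Ttrans = 1 ms, RTT = 40 ms (= 2 * Tprop, Tprop = 20 ms)
Time until first ACK returns = Ttrans + RTT = 1 + 40 = 41 ms
Need W * Ttrans >= Ttrans + RTT  ->  W >= (Ttrans + RTT) / Ttrans
(Ttrans + RTT) / Ttrans = 41 / 1 = 41
W_min = ceil(41) = 41

41


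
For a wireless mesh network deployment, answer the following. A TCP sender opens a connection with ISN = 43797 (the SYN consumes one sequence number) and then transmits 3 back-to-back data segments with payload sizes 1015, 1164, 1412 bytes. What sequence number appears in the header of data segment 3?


The SYN occupies sequence number ISN = 43797, so the first data byte is ISN + 1 = 43798.
SEQ of data segment i = (ISN + 1) + sum of payload sizes of segments 1..i-1.
Segment 1: SEQ = 43798, payload = 1015 bytes
Segment 2: SEQ = 44813, payload = 1164 bytes
Segment 3: SEQ = 45977, payload = 1412 bytes
SEQ of segment 3 = 43798 + 1015 + 1164 = 45977

45977


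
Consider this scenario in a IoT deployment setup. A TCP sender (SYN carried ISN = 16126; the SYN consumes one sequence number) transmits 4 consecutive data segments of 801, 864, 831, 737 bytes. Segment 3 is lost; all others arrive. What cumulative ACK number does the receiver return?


SYN uses sequence number 16126; first data byte = ISN + 1 = 16127.
Segment 1: SEQ = 16127, len = 801 B, covers [16127, 16927]
Segment 2: SEQ = 16928, len = 864 B, covers [16928, 17791]
Segment 3: SEQ = 17792, len = 831 B, covers [17792, 18622] [LOST]
Segment 4: SEQ = 18623, len = 737 B, covers [18623, 19359]
In-order data received: bytes [16127, 17791] (segments 1..2).
Segment 3 missing -> gap begins at byte 17792; later segments buffered out of order.
Cumulative ACK = next expected in-order byte = 16127 + 801 + 864 = 17792

17792


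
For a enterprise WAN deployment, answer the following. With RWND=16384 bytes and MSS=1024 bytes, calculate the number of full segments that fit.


Given: RWND = 16384 bytes, MSS = 1024 bytes
Full segments = floor(RWND / MSS)
Full segments = floor(16384 / 1024)
Full segments = floor(16.0) = 16

16


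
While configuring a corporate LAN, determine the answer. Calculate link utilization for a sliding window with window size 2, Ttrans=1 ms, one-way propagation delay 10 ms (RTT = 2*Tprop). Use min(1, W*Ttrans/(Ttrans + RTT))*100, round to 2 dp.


Given: W = 2, Ttrans = 1 ms, RTT = 20 ms (= 2 * Tprop, Tprop = 10 ms)
Cycle time = Ttrans + RTT = 1 + 20 = 21 ms (first packet sent until its ACK returns)
W * Ttrans = 2 * 1 = 2 ms of sending per cycle
W * Ttrans / (Ttrans + RTT) = 2 / 21 = 0.095238
U = min(1, 0.095238) = 0.095238
U% = 9.52%

9.52
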